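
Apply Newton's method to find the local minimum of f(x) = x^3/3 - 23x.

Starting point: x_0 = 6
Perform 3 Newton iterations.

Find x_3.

f(x) = x^3/3 - 23x
f'(x) = x^2 - 23, f''(x) = 2x
Newton update: x_{n+1} = x_n - (x_n^2 - 23)/(2*x_n)
Step 1: x_0 = 6, f'=13, f''=12, x_1 = 59/12
Step 2: x_1 = 59/12, f'=169/144, f''=59/6, x_2 = 6793/1416
Step 3: x_2 = 6793/1416, f'=28561/2005056, f''=6793/708, x_3 = 92261137/19237776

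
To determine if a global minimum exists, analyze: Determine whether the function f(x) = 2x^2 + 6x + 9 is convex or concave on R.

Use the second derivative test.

f(x) = 2x^2 + 6x + 9
f'(x) = 4x + 6
f''(x) = 4
Since f''(x) = 4 > 0 for all x, f is convex on R.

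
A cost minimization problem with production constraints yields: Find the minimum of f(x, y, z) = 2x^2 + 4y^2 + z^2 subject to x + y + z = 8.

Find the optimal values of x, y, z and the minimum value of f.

Using Lagrange multipliers on f = 2x^2 + 4y^2 + z^2 with constraint x + y + z = 8:
Conditions: 2*2*x = lambda, 2*4*y = lambda, 2*1*z = lambda
So x = lambda/4, y = lambda/8, z = lambda/2
Substituting into constraint: lambda * (7/8) = 8
lambda = 64/7
x = 16/7, y = 8/7, z = 32/7
Minimum value = 256/7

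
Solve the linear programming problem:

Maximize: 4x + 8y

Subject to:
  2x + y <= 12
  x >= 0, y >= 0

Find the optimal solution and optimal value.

The feasible region has vertices at [(0, 0), (6, 0), (0, 12)].
Checking objective 4x + 8y at each vertex:
  (0, 0): 4*0 + 8*0 = 0
  (6, 0): 4*6 + 8*0 = 24
  (0, 12): 4*0 + 8*12 = 96
Maximum is 96 at (0, 12).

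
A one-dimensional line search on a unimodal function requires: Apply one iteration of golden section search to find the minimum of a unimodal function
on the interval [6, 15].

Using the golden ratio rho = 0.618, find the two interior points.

Golden section search on [6, 15].
Golden ratio rho = 0.618 (approx).
Interior points:
  x_1 = 6 + (1-0.618)*9 = 9.4380
  x_2 = 6 + 0.618*9 = 11.5620
Compare f(x_1) and f(x_2) to determine which subinterval to keep.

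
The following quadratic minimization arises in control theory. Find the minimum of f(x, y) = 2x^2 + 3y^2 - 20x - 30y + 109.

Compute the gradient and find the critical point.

f(x,y) = 2x^2 + 3y^2 - 20x - 30y + 109
df/dx = 4x + (-20) = 0  =>  x = 5
df/dy = 6y + (-30) = 0  =>  y = 5
f(5, 5) = 2*(5)^2 + 3*(5)^2 + -20*(5) + -30*(5) + 109 = -16
Hessian is diagonal with entries 4, 6 > 0, so this is a minimum.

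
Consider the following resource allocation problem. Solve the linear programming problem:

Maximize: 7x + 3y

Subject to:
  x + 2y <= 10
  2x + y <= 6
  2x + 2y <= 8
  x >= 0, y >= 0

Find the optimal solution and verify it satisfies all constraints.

Feasible vertices: (0, 0), (0, 4), (2, 2), (3, 0)
Objective 7x + 3y at each vertex:
  (0, 0): 0
  (0, 4): 12
  (2, 2): 20
  (3, 0): 21
Maximum is 21 at (3, 0).
Verify constraints at (x, y) = (3, 0):
  1*3 + 2*0 = 3 <= 10
  2*3 + 1*0 = 6 <= 6 (active)
  2*3 + 2*0 = 6 <= 8
  x = 3 >= 0, y = 0 >= 0. All constraints satisfied.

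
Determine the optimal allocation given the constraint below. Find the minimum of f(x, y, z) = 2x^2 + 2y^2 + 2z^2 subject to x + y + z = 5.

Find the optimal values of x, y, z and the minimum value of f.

Using Lagrange multipliers on f = 2x^2 + 2y^2 + 2z^2 with constraint x + y + z = 5:
Conditions: 2*2*x = lambda, 2*2*y = lambda, 2*2*z = lambda
So x = lambda/4, y = lambda/4, z = lambda/4
Substituting into constraint: lambda * (3/4) = 5
lambda = 20/3
x = 5/3, y = 5/3, z = 5/3
Minimum value = 50/3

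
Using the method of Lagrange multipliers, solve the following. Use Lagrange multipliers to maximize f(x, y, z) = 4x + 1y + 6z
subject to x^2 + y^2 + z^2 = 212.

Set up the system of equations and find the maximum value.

Lagrange conditions: 4 = 2*lambda*x, 1 = 2*lambda*y, 6 = 2*lambda*z
So x:4 = y:1 = z:6, i.e. x = 4t, y = 1t, z = 6t
Constraint: t^2*(4^2 + 1^2 + 6^2) = 212
  t^2 * 53 = 212  =>  t = sqrt(4)
Maximum = 4*4t + 1*1t + 6*6t = 53*sqrt(4) = 106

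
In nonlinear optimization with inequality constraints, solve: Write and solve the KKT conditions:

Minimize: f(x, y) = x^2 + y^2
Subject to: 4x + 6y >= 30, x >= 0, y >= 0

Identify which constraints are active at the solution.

KKT conditions for min x^2 + y^2 s.t. 4x + 6y >= 30, x >= 0, y >= 0:
Stationarity: 2x = mu*4 + mu_x, 2y = mu*6 + mu_y, with mu, mu_x, mu_y >= 0
Complementary slackness: mu*(4x + 6y - 30) = 0, mu_x*x = 0, mu_y*y = 0
(0, 0) is infeasible (4*0 + 6*0 < 30), so if mu = 0 stationarity would force x = mu_x/2 >= 0, y = mu_y/2 >= 0 with mu_x*x = mu_y*y = 0, i.e. x = y = 0: contradiction. Hence mu > 0 and 4x + 6y = 30 is active.
Try x > 0, y > 0 (so mu_x = mu_y = 0): x = 4*mu/2, y = 6*mu/2
Substitute: 4*(4*mu/2) + 6*(6*mu/2) = 30
  mu*52/2 = 30 => mu = 15/13
x* = 30/13 > 0, y* = 45/13 > 0, consistent with mu_x = mu_y = 0.
f is convex and the constraints are linear, so this KKT point is the global minimum.
f* = 225/13
Active constraints: 4x + 6y >= 30 (holds with equality, mu = 15/13 > 0); x >= 0 and y >= 0 are inactive (mu_x = mu_y = 0).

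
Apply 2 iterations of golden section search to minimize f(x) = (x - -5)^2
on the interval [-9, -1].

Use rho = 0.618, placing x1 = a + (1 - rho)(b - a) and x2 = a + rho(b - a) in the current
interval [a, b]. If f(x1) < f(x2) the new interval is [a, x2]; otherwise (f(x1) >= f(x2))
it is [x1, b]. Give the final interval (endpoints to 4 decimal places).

Golden section search for min of f(x) = (x - -5)^2 on [-9, -1].
Each step: x1 = a + (1 - rho)(b - a), x2 = a + rho(b - a); if f(x1) < f(x2) keep [a, x2], otherwise keep [x1, b].
Step 1: [-9.0000, -1.0000], x1=-5.9440 (f=0.8911), x2=-4.0560 (f=0.8911); f(x1) = f(x2) (tie, not '<') => keep [-5.9440, -1.0000]
Step 2: [-5.9440, -1.0000], x1=-4.0554 (f=0.8923), x2=-2.8886 (f=4.4580); f(x1) < f(x2) => keep [-5.9440, -2.8886]
Final interval: [-5.9440, -2.8886]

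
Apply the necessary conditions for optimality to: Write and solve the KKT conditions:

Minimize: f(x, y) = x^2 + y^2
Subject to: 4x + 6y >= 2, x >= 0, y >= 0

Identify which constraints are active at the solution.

KKT conditions for min x^2 + y^2 s.t. 4x + 6y >= 2, x >= 0, y >= 0:
Stationarity: 2x = mu*4 + mu_x, 2y = mu*6 + mu_y, with mu, mu_x, mu_y >= 0
Complementary slackness: mu*(4x + 6y - 2) = 0, mu_x*x = 0, mu_y*y = 0
(0, 0) is infeasible (4*0 + 6*0 < 2), so if mu = 0 stationarity would force x = mu_x/2 >= 0, y = mu_y/2 >= 0 with mu_x*x = mu_y*y = 0, i.e. x = y = 0: contradiction. Hence mu > 0 and 4x + 6y = 2 is active.
Try x > 0, y > 0 (so mu_x = mu_y = 0): x = 4*mu/2, y = 6*mu/2
Substitute: 4*(4*mu/2) + 6*(6*mu/2) = 2
  mu*52/2 = 2 => mu = 1/13
x* = 2/13 > 0, y* = 3/13 > 0, consistent with mu_x = mu_y = 0.
f is convex and the constraints are linear, so this KKT point is the global minimum.
f* = 1/13
Active constraints: 4x + 6y >= 2 (holds with equality, mu = 1/13 > 0); x >= 0 and y >= 0 are inactive (mu_x = mu_y = 0).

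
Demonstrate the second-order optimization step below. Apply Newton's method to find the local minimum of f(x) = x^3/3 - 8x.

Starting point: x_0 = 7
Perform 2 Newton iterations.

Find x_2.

f(x) = x^3/3 - 8x
f'(x) = x^2 - 8, f''(x) = 2x
Newton update: x_{n+1} = x_n - (x_n^2 - 8)/(2*x_n)
Step 1: x_0 = 7, f'=41, f''=14, x_1 = 57/14
Step 2: x_1 = 57/14, f'=1681/196, f''=57/7, x_2 = 4817/1596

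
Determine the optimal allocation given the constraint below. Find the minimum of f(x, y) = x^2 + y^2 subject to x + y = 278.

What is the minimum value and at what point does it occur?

Substitute y = 278 - x into f(x,y) = x^2 + y^2:
g(x) = x^2 + (278 - x)^2 = 2x^2 - 556x + 77284
g'(x) = 4x - 556 = 0  =>  x = 139
y = 278 - 139 = 139
Minimum value = 139^2 + 139^2 = 38642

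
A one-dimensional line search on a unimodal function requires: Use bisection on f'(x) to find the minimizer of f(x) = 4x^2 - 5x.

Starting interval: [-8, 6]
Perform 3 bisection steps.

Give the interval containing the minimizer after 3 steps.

Finding critical point of f(x) = 4x^2 - 5x using bisection on f'(x) = 8x + -5.
f'(x) = 0 when x = 5/8.
Starting interval: [-8, 6]
Step 1: mid = -1, f'(mid) = -13, new interval = [-1, 6]
Step 2: mid = 5/2, f'(mid) = 15, new interval = [-1, 5/2]
Step 3: mid = 3/4, f'(mid) = 1, new interval = [-1, 3/4]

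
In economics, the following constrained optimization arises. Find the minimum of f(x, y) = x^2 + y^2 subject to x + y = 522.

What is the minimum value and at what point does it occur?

Substitute y = 522 - x into f(x,y) = x^2 + y^2:
g(x) = x^2 + (522 - x)^2 = 2x^2 - 1044x + 272484
g'(x) = 4x - 1044 = 0  =>  x = 261
y = 522 - 261 = 261
Minimum value = 261^2 + 261^2 = 136242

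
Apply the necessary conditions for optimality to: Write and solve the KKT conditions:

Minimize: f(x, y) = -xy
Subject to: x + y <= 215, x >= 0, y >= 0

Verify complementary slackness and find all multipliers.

Problem: min -xy s.t. x + y <= 215 (multiplier lambda), x >= 0 (mu_x), y >= 0 (mu_y)
KKT stationarity: -y + lambda - mu_x = 0, -x + lambda - mu_y = 0, with lambda, mu_x, mu_y >= 0
Complementary slackness: lambda*(x + y - 215) = 0, mu_x*x = 0, mu_y*y = 0
If lambda = 0: y = -mu_x <= 0 and x = -mu_y <= 0 force x = y = 0 with f = 0; but x = y = 215/2 is feasible with f = -46225/4 < 0, so this is not the minimum. Hence lambda > 0 and x + y = 215.
Try x > 0, y > 0 (so mu_x = mu_y = 0): y = lambda, x = lambda => x = y = lambda
x + y = 215 => 2*lambda = 215 => lambda = 215/2
x* = y* = 215/2 > 0, consistent with mu_x = mu_y = 0.
(Any feasible point with x = 0 or y = 0 has f = 0 > -46225/4, so the minimum is not on those boundaries.)
min(-xy) = -46225/4 (i.e. max xy = 46225/4)
Multipliers: lambda = 215/2, mu_x = 0, mu_y = 0
Complementary slackness: lambda*(x + y - 215) = 215/2*(215/2 + 215/2 - 215) = 0, mu_x*x = 0*215/2 = 0, mu_y*y = 0*215/2 = 0. Satisfied.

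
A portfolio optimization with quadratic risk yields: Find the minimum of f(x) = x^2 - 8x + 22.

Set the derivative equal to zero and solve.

f(x) = x^2 - 8x + 22
f'(x) = 2x + (-8) = 0
x = 8/2 = 4
f(4) = 6
Since f''(x) = 2 > 0, this is a minimum.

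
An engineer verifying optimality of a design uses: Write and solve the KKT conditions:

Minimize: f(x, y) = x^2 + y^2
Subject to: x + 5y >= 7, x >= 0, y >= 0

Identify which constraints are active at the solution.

KKT conditions for min x^2 + y^2 s.t. 1x + 5y >= 7, x >= 0, y >= 0:
Stationarity: 2x = mu*1 + mu_x, 2y = mu*5 + mu_y, with mu, mu_x, mu_y >= 0
Complementary slackness: mu*(x + 5y - 7) = 0, mu_x*x = 0, mu_y*y = 0
(0, 0) is infeasible (1*0 + 5*0 < 7), so if mu = 0 stationarity would force x = mu_x/2 >= 0, y = mu_y/2 >= 0 with mu_x*x = mu_y*y = 0, i.e. x = y = 0: contradiction. Hence mu > 0 and x + 5y = 7 is active.
Try x > 0, y > 0 (so mu_x = mu_y = 0): x = 1*mu/2, y = 5*mu/2
Substitute: 1*(1*mu/2) + 5*(5*mu/2) = 7
  mu*26/2 = 7 => mu = 7/13
x* = 7/26 > 0, y* = 35/26 > 0, consistent with mu_x = mu_y = 0.
f is convex and the constraints are linear, so this KKT point is the global minimum.
f* = 49/26
Active constraints: x + 5y >= 7 (holds with equality, mu = 7/13 > 0); x >= 0 and y >= 0 are inactive (mu_x = mu_y = 0).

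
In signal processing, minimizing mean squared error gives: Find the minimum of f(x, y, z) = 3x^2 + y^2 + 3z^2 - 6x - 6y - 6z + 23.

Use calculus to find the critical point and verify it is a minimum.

f(x,y,z) = 3x^2 + y^2 + 3z^2 - 6x - 6y - 6z + 23
df/dx = 6x + (-6) = 0 => x = 1
df/dy = 2y + (-6) = 0 => y = 3
df/dz = 6z + (-6) = 0 => z = 1
f(1,3,1) = 3*(1)^2 + 1*(3)^2 + 3*(1)^2 + -6*(1) + -6*(3) + -6*(1) + 23 = 8
Hessian is diagonal with entries 6, 2, 6 > 0, confirmed minimum.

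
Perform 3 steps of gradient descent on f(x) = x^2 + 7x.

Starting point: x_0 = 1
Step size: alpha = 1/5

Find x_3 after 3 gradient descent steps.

f(x) = x^2 + 7x, f'(x) = 2x + (7)
Step 1: f'(1) = 9, x_1 = 1 - 1/5 * 9 = -4/5
Step 2: f'(-4/5) = 27/5, x_2 = -4/5 - 1/5 * 27/5 = -47/25
Step 3: f'(-47/25) = 81/25, x_3 = -47/25 - 1/5 * 81/25 = -316/125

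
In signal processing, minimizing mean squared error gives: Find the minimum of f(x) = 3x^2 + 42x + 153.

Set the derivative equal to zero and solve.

f(x) = 3x^2 + 42x + 153
f'(x) = 6x + (42) = 0
x = -42/6 = -7
f(-7) = 6
Since f''(x) = 6 > 0, this is a minimum.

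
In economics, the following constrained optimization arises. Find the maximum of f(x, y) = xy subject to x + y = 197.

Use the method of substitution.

Substitute y = 197 - x into f(x,y) = xy:
g(x) = x(197 - x) = 197x - x^2
g'(x) = 197 - 2x = 0  =>  x = 197/2
y = 197 - 197/2 = 197/2
Maximum value = (197/2) * (197/2) = 38809/4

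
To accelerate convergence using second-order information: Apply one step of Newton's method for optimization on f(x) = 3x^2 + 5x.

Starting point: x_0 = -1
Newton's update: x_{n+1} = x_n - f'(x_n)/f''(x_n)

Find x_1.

f(x) = 3x^2 + 5x
f'(x) = 6x + (5), f''(x) = 6
Newton step: x_1 = x_0 - f'(x_0)/f''(x_0)
f'(-1) = -1
x_1 = -1 - -1/6 = -5/6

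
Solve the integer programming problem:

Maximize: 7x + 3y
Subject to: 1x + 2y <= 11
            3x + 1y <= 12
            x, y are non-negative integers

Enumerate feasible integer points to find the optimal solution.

Constraint 1: 1x + 2y <= 11
Constraint 2: 3x + 1y <= 12
Feasible x range (need y >= 0): 0 <= x <= min(11/1, 12/3) => x in {0, ..., 4}.
Enumerate feasible integer points row by row (the coefficient of y is 3 > 0, so for each x the largest feasible y gives the best value):
  x = 0: y <= min((11 - 1*0)/2, (12 - 3*0)/1) => y in {0, ..., 5}; best 7*0 + 3*5 = 15
  x = 1: y <= min((11 - 1*1)/2, (12 - 3*1)/1) => y in {0, ..., 5}; best 7*1 + 3*5 = 22
  x = 2: y <= min((11 - 1*2)/2, (12 - 3*2)/1) => y in {0, ..., 4}; best 7*2 + 3*4 = 26
  x = 3: y <= min((11 - 1*3)/2, (12 - 3*3)/1) => y in {0, ..., 3}; best 7*3 + 3*3 = 30
  x = 4: y <= min((11 - 1*4)/2, (12 - 3*4)/1) => y in {0}; best 7*4 + 3*0 = 28
The maximum 7x + 3y = 30 is achieved at x = 3, y = 3.
Check: 1*3 + 2*3 = 9 <= 11 and 3*3 + 1*3 = 12 <= 12.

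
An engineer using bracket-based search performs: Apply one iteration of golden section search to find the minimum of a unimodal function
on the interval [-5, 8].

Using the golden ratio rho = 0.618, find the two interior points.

Golden section search on [-5, 8].
Golden ratio rho = 0.618 (approx).
Interior points:
  x_1 = -5 + (1-0.618)*13 = -0.0340
  x_2 = -5 + 0.618*13 = 3.0340
Compare f(x_1) and f(x_2) to determine which subinterval to keep.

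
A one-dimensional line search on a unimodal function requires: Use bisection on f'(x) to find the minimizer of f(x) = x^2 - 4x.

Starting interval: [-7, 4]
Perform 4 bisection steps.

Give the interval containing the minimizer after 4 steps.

Finding critical point of f(x) = x^2 - 4x using bisection on f'(x) = 2x + -4.
f'(x) = 0 when x = 2.
Starting interval: [-7, 4]
Step 1: mid = -3/2, f'(mid) = -7, new interval = [-3/2, 4]
Step 2: mid = 5/4, f'(mid) = -3/2, new interval = [5/4, 4]
Step 3: mid = 21/8, f'(mid) = 5/4, new interval = [5/4, 21/8]
Step 4: mid = 31/16, f'(mid) = -1/8, new interval = [31/16, 21/8]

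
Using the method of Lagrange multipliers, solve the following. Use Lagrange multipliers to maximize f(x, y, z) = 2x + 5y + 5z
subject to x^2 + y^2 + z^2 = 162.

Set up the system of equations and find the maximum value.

Lagrange conditions: 2 = 2*lambda*x, 5 = 2*lambda*y, 5 = 2*lambda*z
So x:2 = y:5 = z:5, i.e. x = 2t, y = 5t, z = 5t
Constraint: t^2*(2^2 + 5^2 + 5^2) = 162
  t^2 * 54 = 162  =>  t = sqrt(3)
Maximum = 2*2t + 5*5t + 5*5t = 54*sqrt(3) = sqrt(8748)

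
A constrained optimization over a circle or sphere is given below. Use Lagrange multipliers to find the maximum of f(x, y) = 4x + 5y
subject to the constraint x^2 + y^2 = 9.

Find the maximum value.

Set up Lagrange conditions: grad f = lambda * grad g
  4 = 2*lambda*x
  5 = 2*lambda*y
From these: x/y = 4/5, so x = 4t, y = 5t for some t.
Substitute into constraint: (4t)^2 + (5t)^2 = 9
  t^2 * 41 = 9
  t = sqrt(9/41)
Maximum = 4*x + 5*y = (4^2 + 5^2)*t = 41 * sqrt(9/41) = sqrt(369)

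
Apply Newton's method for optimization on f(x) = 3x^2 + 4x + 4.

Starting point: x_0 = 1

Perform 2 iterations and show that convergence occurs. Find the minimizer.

f(x) = 3x^2 + 4x + 4, f'(x) = 6x + (4), f''(x) = 6
Step 1: f'(1) = 10, x_1 = 1 - 10/6 = -2/3
Step 2: f'(-2/3) = 0, x_2 = -2/3 (converged)
Newton's method converges in 1 step for quadratics.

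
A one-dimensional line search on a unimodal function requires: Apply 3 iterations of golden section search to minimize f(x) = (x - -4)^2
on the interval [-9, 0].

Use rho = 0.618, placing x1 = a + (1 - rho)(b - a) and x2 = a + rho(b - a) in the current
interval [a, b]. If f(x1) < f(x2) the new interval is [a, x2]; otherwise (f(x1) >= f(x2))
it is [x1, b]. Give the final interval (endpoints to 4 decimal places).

Golden section search for min of f(x) = (x - -4)^2 on [-9, 0].
Each step: x1 = a + (1 - rho)(b - a), x2 = a + rho(b - a); if f(x1) < f(x2) keep [a, x2], otherwise keep [x1, b].
Step 1: [-9.0000, 0.0000], x1=-5.5620 (f=2.4398), x2=-3.4380 (f=0.3158); f(x1) > f(x2) => keep [-5.5620, 0.0000]
Step 2: [-5.5620, 0.0000], x1=-3.4373 (f=0.3166), x2=-2.1247 (f=3.5168); f(x1) < f(x2) => keep [-5.5620, -2.1247]
Step 3: [-5.5620, -2.1247], x1=-4.2489 (f=0.0620), x2=-3.4377 (f=0.3161); f(x1) < f(x2) => keep [-5.5620, -3.4377]
Final interval: [-5.5620, -3.4377]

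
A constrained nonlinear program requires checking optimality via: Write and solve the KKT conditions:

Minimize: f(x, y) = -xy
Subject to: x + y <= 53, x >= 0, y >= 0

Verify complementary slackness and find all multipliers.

Problem: min -xy s.t. x + y <= 53 (multiplier lambda), x >= 0 (mu_x), y >= 0 (mu_y)
KKT stationarity: -y + lambda - mu_x = 0, -x + lambda - mu_y = 0, with lambda, mu_x, mu_y >= 0
Complementary slackness: lambda*(x + y - 53) = 0, mu_x*x = 0, mu_y*y = 0
If lambda = 0: y = -mu_x <= 0 and x = -mu_y <= 0 force x = y = 0 with f = 0; but x = y = 53/2 is feasible with f = -2809/4 < 0, so this is not the minimum. Hence lambda > 0 and x + y = 53.
Try x > 0, y > 0 (so mu_x = mu_y = 0): y = lambda, x = lambda => x = y = lambda
x + y = 53 => 2*lambda = 53 => lambda = 53/2
x* = y* = 53/2 > 0, consistent with mu_x = mu_y = 0.
(Any feasible point with x = 0 or y = 0 has f = 0 > -2809/4, so the minimum is not on those boundaries.)
min(-xy) = -2809/4 (i.e. max xy = 2809/4)
Multipliers: lambda = 53/2, mu_x = 0, mu_y = 0
Complementary slackness: lambda*(x + y - 53) = 53/2*(53/2 + 53/2 - 53) = 0, mu_x*x = 0*53/2 = 0, mu_y*y = 0*53/2 = 0. Satisfied.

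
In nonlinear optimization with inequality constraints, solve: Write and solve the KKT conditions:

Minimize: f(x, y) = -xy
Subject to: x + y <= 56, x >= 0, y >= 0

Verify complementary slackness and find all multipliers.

Problem: min -xy s.t. x + y <= 56 (multiplier lambda), x >= 0 (mu_x), y >= 0 (mu_y)
KKT stationarity: -y + lambda - mu_x = 0, -x + lambda - mu_y = 0, with lambda, mu_x, mu_y >= 0
Complementary slackness: lambda*(x + y - 56) = 0, mu_x*x = 0, mu_y*y = 0
If lambda = 0: y = -mu_x <= 0 and x = -mu_y <= 0 force x = y = 0 with f = 0; but x = y = 28 is feasible with f = -784 < 0, so this is not the minimum. Hence lambda > 0 and x + y = 56.
Try x > 0, y > 0 (so mu_x = mu_y = 0): y = lambda, x = lambda => x = y = lambda
x + y = 56 => 2*lambda = 56 => lambda = 28
x* = y* = 28 > 0, consistent with mu_x = mu_y = 0.
(Any feasible point with x = 0 or y = 0 has f = 0 > -784, so the minimum is not on those boundaries.)
min(-xy) = -784 (i.e. max xy = 784)
Multipliers: lambda = 28, mu_x = 0, mu_y = 0
Complementary slackness: lambda*(x + y - 56) = 28*(28 + 28 - 56) = 0, mu_x*x = 0*28 = 0, mu_y*y = 0*28 = 0. Satisfied.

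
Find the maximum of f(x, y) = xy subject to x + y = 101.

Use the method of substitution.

Substitute y = 101 - x into f(x,y) = xy:
g(x) = x(101 - x) = 101x - x^2
g'(x) = 101 - 2x = 0  =>  x = 101/2
y = 101 - 101/2 = 101/2
Maximum value = (101/2) * (101/2) = 10201/4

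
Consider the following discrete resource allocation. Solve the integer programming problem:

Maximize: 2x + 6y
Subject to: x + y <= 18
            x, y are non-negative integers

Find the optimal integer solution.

Objective: 2x + 6y, constraint: x + y <= 18
Coefficient of y is 6 > coefficient of x is 2, so allocate the entire budget to y.
Optimal: x = 0, y = 18, value = 108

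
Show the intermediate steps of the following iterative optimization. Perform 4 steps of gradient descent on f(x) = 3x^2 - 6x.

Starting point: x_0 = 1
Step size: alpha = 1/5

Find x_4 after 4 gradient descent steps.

f(x) = 3x^2 - 6x, f'(x) = 6x + (-6)
Step 1: f'(1) = 0, x_1 = 1 - 1/5 * 0 = 1
Step 2: f'(1) = 0, x_2 = 1 - 1/5 * 0 = 1
Step 3: f'(1) = 0, x_3 = 1 - 1/5 * 0 = 1
Step 4: f'(1) = 0, x_4 = 1 - 1/5 * 0 = 1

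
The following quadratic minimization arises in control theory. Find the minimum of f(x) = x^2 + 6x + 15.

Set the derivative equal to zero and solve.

f(x) = x^2 + 6x + 15
f'(x) = 2x + (6) = 0
x = -6/2 = -3
f(-3) = 6
Since f''(x) = 2 > 0, this is a minimum.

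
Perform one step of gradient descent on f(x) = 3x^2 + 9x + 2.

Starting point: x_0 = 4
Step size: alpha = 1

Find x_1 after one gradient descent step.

f(x) = 3x^2 + 9x + 2
f'(x) = 6x + 9
f'(4) = 6*4 + (9) = 33
x_1 = x_0 - alpha * f'(x_0) = 4 - 1 * 33 = -29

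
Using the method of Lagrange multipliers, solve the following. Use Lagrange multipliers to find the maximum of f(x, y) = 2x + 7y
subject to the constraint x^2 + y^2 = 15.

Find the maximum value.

Set up Lagrange conditions: grad f = lambda * grad g
  2 = 2*lambda*x
  7 = 2*lambda*y
From these: x/y = 2/7, so x = 2t, y = 7t for some t.
Substitute into constraint: (2t)^2 + (7t)^2 = 15
  t^2 * 53 = 15
  t = sqrt(15/53)
Maximum = 2*x + 7*y = (2^2 + 7^2)*t = 53 * sqrt(15/53) = sqrt(795)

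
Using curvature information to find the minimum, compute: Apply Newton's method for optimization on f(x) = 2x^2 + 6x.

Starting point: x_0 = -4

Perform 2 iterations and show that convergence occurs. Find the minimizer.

f(x) = 2x^2 + 6x, f'(x) = 4x + (6), f''(x) = 4
Step 1: f'(-4) = -10, x_1 = -4 - -10/4 = -3/2
Step 2: f'(-3/2) = 0, x_2 = -3/2 (converged)
Newton's method converges in 1 step for quadratics.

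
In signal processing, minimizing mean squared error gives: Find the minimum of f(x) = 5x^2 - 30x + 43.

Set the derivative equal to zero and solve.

f(x) = 5x^2 - 30x + 43
f'(x) = 10x + (-30) = 0
x = 30/10 = 3
f(3) = -2
Since f''(x) = 10 > 0, this is a minimum.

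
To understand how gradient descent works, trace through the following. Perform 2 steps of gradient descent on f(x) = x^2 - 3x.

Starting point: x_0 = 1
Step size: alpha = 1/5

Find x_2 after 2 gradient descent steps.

f(x) = x^2 - 3x, f'(x) = 2x + (-3)
Step 1: f'(1) = -1, x_1 = 1 - 1/5 * -1 = 6/5
Step 2: f'(6/5) = -3/5, x_2 = 6/5 - 1/5 * -3/5 = 33/25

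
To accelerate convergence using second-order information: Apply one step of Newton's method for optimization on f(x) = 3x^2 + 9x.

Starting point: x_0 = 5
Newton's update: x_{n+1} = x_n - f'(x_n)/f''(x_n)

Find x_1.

f(x) = 3x^2 + 9x
f'(x) = 6x + (9), f''(x) = 6
Newton step: x_1 = x_0 - f'(x_0)/f''(x_0)
f'(5) = 39
x_1 = 5 - 39/6 = -3/2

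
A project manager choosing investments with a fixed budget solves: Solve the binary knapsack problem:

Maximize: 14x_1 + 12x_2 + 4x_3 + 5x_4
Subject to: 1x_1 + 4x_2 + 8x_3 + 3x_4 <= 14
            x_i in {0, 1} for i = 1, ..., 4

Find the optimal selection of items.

Items: item 1 (v=14, w=1), item 2 (v=12, w=4), item 3 (v=4, w=8), item 4 (v=5, w=3)
Capacity: 14
Checking all 16 subsets (w = total weight, v = total value):
  {}: w = 0, v = 0
  {1}: w = 1, v = 14
  {2}: w = 4, v = 12
  {3}: w = 8, v = 4
  {4}: w = 3, v = 5
  {1, 2}: w = 5, v = 26
  {1, 3}: w = 9, v = 18
  {1, 4}: w = 4, v = 19
  {2, 3}: w = 12, v = 16
  {2, 4}: w = 7, v = 17
  {3, 4}: w = 11, v = 9
  {1, 2, 3}: w = 13, v = 30
  {1, 2, 4}: w = 8, v = 31
  {1, 3, 4}: w = 12, v = 23
  {2, 3, 4}: w = 15 > 14, infeasible
  {1, 2, 3, 4}: w = 16 > 14, infeasible
Best feasible subset: items [1, 2, 4]
Total weight: 8 <= 14, total value: 31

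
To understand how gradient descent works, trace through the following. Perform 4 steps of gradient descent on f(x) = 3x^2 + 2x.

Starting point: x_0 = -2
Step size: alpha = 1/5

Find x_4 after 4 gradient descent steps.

f(x) = 3x^2 + 2x, f'(x) = 6x + (2)
Step 1: f'(-2) = -10, x_1 = -2 - 1/5 * -10 = 0
Step 2: f'(0) = 2, x_2 = 0 - 1/5 * 2 = -2/5
Step 3: f'(-2/5) = -2/5, x_3 = -2/5 - 1/5 * -2/5 = -8/25
Step 4: f'(-8/25) = 2/25, x_4 = -8/25 - 1/5 * 2/25 = -42/125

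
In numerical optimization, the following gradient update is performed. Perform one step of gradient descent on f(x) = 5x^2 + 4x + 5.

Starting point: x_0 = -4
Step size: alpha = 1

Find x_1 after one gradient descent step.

f(x) = 5x^2 + 4x + 5
f'(x) = 10x + 4
f'(-4) = 10*-4 + (4) = -36
x_1 = x_0 - alpha * f'(x_0) = -4 - 1 * -36 = 32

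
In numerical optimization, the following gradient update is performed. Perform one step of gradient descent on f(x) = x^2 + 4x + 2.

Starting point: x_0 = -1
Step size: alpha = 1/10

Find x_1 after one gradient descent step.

f(x) = x^2 + 4x + 2
f'(x) = 2x + 4
f'(-1) = 2*-1 + (4) = 2
x_1 = x_0 - alpha * f'(x_0) = -1 - 1/10 * 2 = -6/5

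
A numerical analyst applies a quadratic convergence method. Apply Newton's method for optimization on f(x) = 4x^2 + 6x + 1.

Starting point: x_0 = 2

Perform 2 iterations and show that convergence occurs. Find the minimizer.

f(x) = 4x^2 + 6x + 1, f'(x) = 8x + (6), f''(x) = 8
Step 1: f'(2) = 22, x_1 = 2 - 22/8 = -3/4
Step 2: f'(-3/4) = 0, x_2 = -3/4 (converged)
Newton's method converges in 1 step for quadratics.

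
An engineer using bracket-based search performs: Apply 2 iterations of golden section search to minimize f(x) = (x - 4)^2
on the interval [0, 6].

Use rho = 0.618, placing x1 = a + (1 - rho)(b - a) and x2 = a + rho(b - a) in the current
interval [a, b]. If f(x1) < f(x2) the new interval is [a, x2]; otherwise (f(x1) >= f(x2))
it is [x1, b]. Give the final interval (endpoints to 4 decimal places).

Golden section search for min of f(x) = (x - 4)^2 on [0, 6].
Each step: x1 = a + (1 - rho)(b - a), x2 = a + rho(b - a); if f(x1) < f(x2) keep [a, x2], otherwise keep [x1, b].
Step 1: [0.0000, 6.0000], x1=2.2920 (f=2.9173), x2=3.7080 (f=0.0853); f(x1) > f(x2) => keep [2.2920, 6.0000]
Step 2: [2.2920, 6.0000], x1=3.7085 (f=0.0850), x2=4.5835 (f=0.3405); f(x1) < f(x2) => keep [2.2920, 4.5835]
Final interval: [2.2920, 4.5835]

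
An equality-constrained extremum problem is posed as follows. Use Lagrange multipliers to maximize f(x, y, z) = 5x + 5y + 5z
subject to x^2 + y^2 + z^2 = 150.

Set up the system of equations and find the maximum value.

Lagrange conditions: 5 = 2*lambda*x, 5 = 2*lambda*y, 5 = 2*lambda*z
So x:5 = y:5 = z:5, i.e. x = 5t, y = 5t, z = 5t
Constraint: t^2*(5^2 + 5^2 + 5^2) = 150
  t^2 * 75 = 150  =>  t = sqrt(2)
Maximum = 5*5t + 5*5t + 5*5t = 75*sqrt(2) = sqrt(11250)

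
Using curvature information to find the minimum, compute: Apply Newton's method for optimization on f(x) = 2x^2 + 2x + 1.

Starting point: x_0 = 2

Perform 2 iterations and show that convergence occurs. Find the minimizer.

f(x) = 2x^2 + 2x + 1, f'(x) = 4x + (2), f''(x) = 4
Step 1: f'(2) = 10, x_1 = 2 - 10/4 = -1/2
Step 2: f'(-1/2) = 0, x_2 = -1/2 (converged)
Newton's method converges in 1 step for quadratics.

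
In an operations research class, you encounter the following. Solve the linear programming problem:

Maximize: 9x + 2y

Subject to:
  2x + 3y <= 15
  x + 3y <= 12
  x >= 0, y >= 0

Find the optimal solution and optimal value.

Feasible vertices: (0, 0), (0, 4), (3, 3), (15/2, 0)
Objective 9x + 2y at each:
  (0, 0): 0
  (0, 4): 8
  (3, 3): 33
  (15/2, 0): 135/2
Maximum is 135/2 at (15/2, 0).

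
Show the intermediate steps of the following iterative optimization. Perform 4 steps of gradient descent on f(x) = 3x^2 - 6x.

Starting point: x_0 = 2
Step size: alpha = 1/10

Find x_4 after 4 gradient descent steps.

f(x) = 3x^2 - 6x, f'(x) = 6x + (-6)
Step 1: f'(2) = 6, x_1 = 2 - 1/10 * 6 = 7/5
Step 2: f'(7/5) = 12/5, x_2 = 7/5 - 1/10 * 12/5 = 29/25
Step 3: f'(29/25) = 24/25, x_3 = 29/25 - 1/10 * 24/25 = 133/125
Step 4: f'(133/125) = 48/125, x_4 = 133/125 - 1/10 * 48/125 = 641/625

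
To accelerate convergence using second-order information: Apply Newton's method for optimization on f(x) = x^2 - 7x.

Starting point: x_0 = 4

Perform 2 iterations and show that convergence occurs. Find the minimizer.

f(x) = x^2 - 7x, f'(x) = 2x + (-7), f''(x) = 2
Step 1: f'(4) = 1, x_1 = 4 - 1/2 = 7/2
Step 2: f'(7/2) = 0, x_2 = 7/2 (converged)
Newton's method converges in 1 step for quadratics.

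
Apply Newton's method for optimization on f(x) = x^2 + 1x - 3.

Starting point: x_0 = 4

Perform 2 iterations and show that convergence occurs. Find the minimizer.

f(x) = x^2 + 1x - 3, f'(x) = 2x + (1), f''(x) = 2
Step 1: f'(4) = 9, x_1 = 4 - 9/2 = -1/2
Step 2: f'(-1/2) = 0, x_2 = -1/2 (converged)
Newton's method converges in 1 step for quadratics.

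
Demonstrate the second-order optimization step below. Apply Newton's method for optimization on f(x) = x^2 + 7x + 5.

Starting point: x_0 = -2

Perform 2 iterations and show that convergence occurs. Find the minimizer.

f(x) = x^2 + 7x + 5, f'(x) = 2x + (7), f''(x) = 2
Step 1: f'(-2) = 3, x_1 = -2 - 3/2 = -7/2
Step 2: f'(-7/2) = 0, x_2 = -7/2 (converged)
Newton's method converges in 1 step for quadratics.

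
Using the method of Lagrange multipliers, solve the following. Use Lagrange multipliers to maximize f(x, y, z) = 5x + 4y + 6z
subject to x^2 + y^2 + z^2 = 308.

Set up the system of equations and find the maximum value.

Lagrange conditions: 5 = 2*lambda*x, 4 = 2*lambda*y, 6 = 2*lambda*z
So x:5 = y:4 = z:6, i.e. x = 5t, y = 4t, z = 6t
Constraint: t^2*(5^2 + 4^2 + 6^2) = 308
  t^2 * 77 = 308  =>  t = sqrt(4)
Maximum = 5*5t + 4*4t + 6*6t = 77*sqrt(4) = 154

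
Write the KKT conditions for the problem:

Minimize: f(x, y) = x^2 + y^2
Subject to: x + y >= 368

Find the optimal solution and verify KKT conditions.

KKT conditions for min x^2 + y^2 s.t. x + y >= 368:
Stationarity: 2x = mu, 2y = mu
So x = y = mu/2.
Complementary slackness: mu*(x + y - 368) = 0
Primal feasibility: x + y >= 368; dual feasibility: mu >= 0
If mu = 0 then x = y = 0, but 0 + 0 < 368 is infeasible, so the constraint is active.
Constraint active: x + y = 2*(mu/2) = 368 => mu = 368
x = y = 184, f = 67712
Verify: stationarity 2*184 = 368 = mu; primal 184 + 184 = 368 >= 368; dual mu = 368 >= 0; complementary slackness 368*(368 - 368) = 0. All KKT conditions hold.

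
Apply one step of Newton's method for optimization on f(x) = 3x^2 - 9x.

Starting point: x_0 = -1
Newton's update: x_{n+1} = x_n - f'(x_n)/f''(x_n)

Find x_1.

f(x) = 3x^2 - 9x
f'(x) = 6x + (-9), f''(x) = 6
Newton step: x_1 = x_0 - f'(x_0)/f''(x_0)
f'(-1) = -15
x_1 = -1 - -15/6 = 3/2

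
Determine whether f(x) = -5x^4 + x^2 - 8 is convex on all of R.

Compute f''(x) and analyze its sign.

f(x) = -5x^4 + x^2 - 8
f'(x) = -20x^3 + 2x
f''(x) = -60x^2 + 2
f''(x) = -60x^2 + 2 -> -inf as |x| -> inf
Therefore, f is not globally convex on R.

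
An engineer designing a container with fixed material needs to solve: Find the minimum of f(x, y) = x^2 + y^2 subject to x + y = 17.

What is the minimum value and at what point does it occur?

Substitute y = 17 - x into f(x,y) = x^2 + y^2:
g(x) = x^2 + (17 - x)^2 = 2x^2 - 34x + 289
g'(x) = 4x - 34 = 0  =>  x = 17/2
y = 17 - 17/2 = 17/2
Minimum value = (17/2)^2 + (17/2)^2 = 289/2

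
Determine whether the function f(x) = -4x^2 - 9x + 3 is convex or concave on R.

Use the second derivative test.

f(x) = -4x^2 - 9x + 3
f'(x) = -8x - 9
f''(x) = -8
Since f''(x) = -8 < 0 for all x, f is concave on R.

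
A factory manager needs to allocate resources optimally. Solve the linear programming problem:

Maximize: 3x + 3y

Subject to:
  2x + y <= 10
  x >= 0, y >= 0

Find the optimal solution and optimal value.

The feasible region has vertices at [(0, 0), (5, 0), (0, 10)].
Checking objective 3x + 3y at each vertex:
  (0, 0): 3*0 + 3*0 = 0
  (5, 0): 3*5 + 3*0 = 15
  (0, 10): 3*0 + 3*10 = 30
Maximum is 30 at (0, 10).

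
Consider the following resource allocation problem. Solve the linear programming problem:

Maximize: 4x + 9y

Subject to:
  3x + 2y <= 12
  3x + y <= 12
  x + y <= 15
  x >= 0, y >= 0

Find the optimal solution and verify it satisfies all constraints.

Feasible vertices: (0, 0), (0, 6), (4, 0)
Objective 4x + 9y at each vertex:
  (0, 0): 0
  (0, 6): 54
  (4, 0): 16
Maximum is 54 at (0, 6).
Verify constraints at (x, y) = (0, 6):
  3*0 + 2*6 = 12 <= 12 (active)
  3*0 + 1*6 = 6 <= 12
  1*0 + 1*6 = 6 <= 15
  x = 0 >= 0, y = 6 >= 0. All constraints satisfied.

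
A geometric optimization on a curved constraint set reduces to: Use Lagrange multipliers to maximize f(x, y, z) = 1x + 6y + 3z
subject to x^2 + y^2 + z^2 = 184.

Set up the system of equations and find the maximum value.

Lagrange conditions: 1 = 2*lambda*x, 6 = 2*lambda*y, 3 = 2*lambda*z
So x:1 = y:6 = z:3, i.e. x = 1t, y = 6t, z = 3t
Constraint: t^2*(1^2 + 6^2 + 3^2) = 184
  t^2 * 46 = 184  =>  t = sqrt(4)
Maximum = 1*1t + 6*6t + 3*3t = 46*sqrt(4) = 92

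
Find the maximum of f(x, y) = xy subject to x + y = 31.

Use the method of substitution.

Substitute y = 31 - x into f(x,y) = xy:
g(x) = x(31 - x) = 31x - x^2
g'(x) = 31 - 2x = 0  =>  x = 31/2
y = 31 - 31/2 = 31/2
Maximum value = (31/2) * (31/2) = 961/4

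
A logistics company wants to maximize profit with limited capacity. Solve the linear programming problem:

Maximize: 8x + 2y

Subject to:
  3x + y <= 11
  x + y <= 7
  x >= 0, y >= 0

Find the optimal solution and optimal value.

Feasible vertices: (0, 0), (0, 7), (2, 5), (11/3, 0)
Objective 8x + 2y at each:
  (0, 0): 0
  (0, 7): 14
  (2, 5): 26
  (11/3, 0): 88/3
Maximum is 88/3 at (11/3, 0).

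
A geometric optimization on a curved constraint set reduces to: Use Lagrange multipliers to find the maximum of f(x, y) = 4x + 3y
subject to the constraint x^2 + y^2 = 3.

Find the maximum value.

Set up Lagrange conditions: grad f = lambda * grad g
  4 = 2*lambda*x
  3 = 2*lambda*y
From these: x/y = 4/3, so x = 4t, y = 3t for some t.
Substitute into constraint: (4t)^2 + (3t)^2 = 3
  t^2 * 25 = 3
  t = sqrt(3/25)
Maximum = 4*x + 3*y = (4^2 + 3^2)*t = 25 * sqrt(3/25) = sqrt(75)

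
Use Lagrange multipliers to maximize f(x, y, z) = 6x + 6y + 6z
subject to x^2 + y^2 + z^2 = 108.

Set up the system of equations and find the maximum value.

Lagrange conditions: 6 = 2*lambda*x, 6 = 2*lambda*y, 6 = 2*lambda*z
So x:6 = y:6 = z:6, i.e. x = 6t, y = 6t, z = 6t
Constraint: t^2*(6^2 + 6^2 + 6^2) = 108
  t^2 * 108 = 108  =>  t = sqrt(1)
Maximum = 6*6t + 6*6t + 6*6t = 108*sqrt(1) = 108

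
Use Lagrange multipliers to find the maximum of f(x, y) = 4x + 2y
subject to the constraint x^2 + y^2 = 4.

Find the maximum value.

Set up Lagrange conditions: grad f = lambda * grad g
  4 = 2*lambda*x
  2 = 2*lambda*y
From these: x/y = 4/2, so x = 4t, y = 2t for some t.
Substitute into constraint: (4t)^2 + (2t)^2 = 4
  t^2 * 20 = 4
  t = sqrt(4/20)
Maximum = 4*x + 2*y = (4^2 + 2^2)*t = 20 * sqrt(4/20) = sqrt(80)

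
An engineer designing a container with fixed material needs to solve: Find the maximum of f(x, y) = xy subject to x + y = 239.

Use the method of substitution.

Substitute y = 239 - x into f(x,y) = xy:
g(x) = x(239 - x) = 239x - x^2
g'(x) = 239 - 2x = 0  =>  x = 239/2
y = 239 - 239/2 = 239/2
Maximum value = (239/2) * (239/2) = 57121/4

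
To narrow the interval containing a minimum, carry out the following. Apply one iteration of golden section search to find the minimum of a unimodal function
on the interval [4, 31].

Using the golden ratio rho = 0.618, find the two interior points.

Golden section search on [4, 31].
Golden ratio rho = 0.618 (approx).
Interior points:
  x_1 = 4 + (1-0.618)*27 = 14.3140
  x_2 = 4 + 0.618*27 = 20.6860
Compare f(x_1) and f(x_2) to determine which subinterval to keep.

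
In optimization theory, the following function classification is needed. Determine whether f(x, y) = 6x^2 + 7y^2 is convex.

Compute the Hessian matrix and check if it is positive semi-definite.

f(x,y) = 6x^2 + 7y^2
Hessian H = [[12, 0], [0, 14]]
trace(H) = 26, det(H) = 168
Eigenvalues: (26 +/- sqrt(4)) / 2 = 14, 12
Since both eigenvalues > 0, f is convex.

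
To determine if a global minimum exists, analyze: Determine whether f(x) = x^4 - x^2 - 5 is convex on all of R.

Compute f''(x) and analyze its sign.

f(x) = x^4 - x^2 - 5
f'(x) = 4x^3 + -2x
f''(x) = 12x^2 + -2
f''(0) = -2 < 0, so not convex near x = 0
Therefore, f is not globally convex on R.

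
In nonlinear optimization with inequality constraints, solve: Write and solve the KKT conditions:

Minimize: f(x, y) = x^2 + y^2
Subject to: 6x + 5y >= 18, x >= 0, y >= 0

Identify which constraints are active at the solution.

KKT conditions for min x^2 + y^2 s.t. 6x + 5y >= 18, x >= 0, y >= 0:
Stationarity: 2x = mu*6 + mu_x, 2y = mu*5 + mu_y, with mu, mu_x, mu_y >= 0
Complementary slackness: mu*(6x + 5y - 18) = 0, mu_x*x = 0, mu_y*y = 0
(0, 0) is infeasible (6*0 + 5*0 < 18), so if mu = 0 stationarity would force x = mu_x/2 >= 0, y = mu_y/2 >= 0 with mu_x*x = mu_y*y = 0, i.e. x = y = 0: contradiction. Hence mu > 0 and 6x + 5y = 18 is active.
Try x > 0, y > 0 (so mu_x = mu_y = 0): x = 6*mu/2, y = 5*mu/2
Substitute: 6*(6*mu/2) + 5*(5*mu/2) = 18
  mu*61/2 = 18 => mu = 36/61
x* = 108/61 > 0, y* = 90/61 > 0, consistent with mu_x = mu_y = 0.
f is convex and the constraints are linear, so this KKT point is the global minimum.
f* = 324/61
Active constraints: 6x + 5y >= 18 (holds with equality, mu = 36/61 > 0); x >= 0 and y >= 0 are inactive (mu_x = mu_y = 0).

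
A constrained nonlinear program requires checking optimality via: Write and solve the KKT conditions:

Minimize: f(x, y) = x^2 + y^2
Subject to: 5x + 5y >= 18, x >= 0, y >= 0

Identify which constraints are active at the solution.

KKT conditions for min x^2 + y^2 s.t. 5x + 5y >= 18, x >= 0, y >= 0:
Stationarity: 2x = mu*5 + mu_x, 2y = mu*5 + mu_y, with mu, mu_x, mu_y >= 0
Complementary slackness: mu*(5x + 5y - 18) = 0, mu_x*x = 0, mu_y*y = 0
(0, 0) is infeasible (5*0 + 5*0 < 18), so if mu = 0 stationarity would force x = mu_x/2 >= 0, y = mu_y/2 >= 0 with mu_x*x = mu_y*y = 0, i.e. x = y = 0: contradiction. Hence mu > 0 and 5x + 5y = 18 is active.
Try x > 0, y > 0 (so mu_x = mu_y = 0): x = 5*mu/2, y = 5*mu/2
Substitute: 5*(5*mu/2) + 5*(5*mu/2) = 18
  mu*50/2 = 18 => mu = 18/25
x* = 9/5 > 0, y* = 9/5 > 0, consistent with mu_x = mu_y = 0.
f is convex and the constraints are linear, so this KKT point is the global minimum.
f* = 162/25
Active constraints: 5x + 5y >= 18 (holds with equality, mu = 18/25 > 0); x >= 0 and y >= 0 are inactive (mu_x = mu_y = 0).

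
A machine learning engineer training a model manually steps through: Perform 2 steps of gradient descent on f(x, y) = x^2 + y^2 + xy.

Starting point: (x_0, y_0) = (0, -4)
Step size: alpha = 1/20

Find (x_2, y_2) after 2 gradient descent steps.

f(x,y) = x^2 + y^2 + xy
grad_x = 2x + 1y, grad_y = 2y + 1x
Step 1: grad = (-4, -8), (1/5, -18/5)
Step 2: grad = (-16/5, -7), (9/25, -13/4)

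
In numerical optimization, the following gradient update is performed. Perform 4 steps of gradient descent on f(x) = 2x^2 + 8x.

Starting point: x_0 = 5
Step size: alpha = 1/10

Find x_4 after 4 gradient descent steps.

f(x) = 2x^2 + 8x, f'(x) = 4x + (8)
Step 1: f'(5) = 28, x_1 = 5 - 1/10 * 28 = 11/5
Step 2: f'(11/5) = 84/5, x_2 = 11/5 - 1/10 * 84/5 = 13/25
Step 3: f'(13/25) = 252/25, x_3 = 13/25 - 1/10 * 252/25 = -61/125
Step 4: f'(-61/125) = 756/125, x_4 = -61/125 - 1/10 * 756/125 = -683/625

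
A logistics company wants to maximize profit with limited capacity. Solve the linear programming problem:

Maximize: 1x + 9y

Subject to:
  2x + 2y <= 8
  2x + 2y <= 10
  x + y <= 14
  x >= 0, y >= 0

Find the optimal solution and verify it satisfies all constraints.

Feasible vertices: (0, 0), (0, 4), (4, 0)
Objective 1x + 9y at each vertex:
  (0, 0): 0
  (0, 4): 36
  (4, 0): 4
Maximum is 36 at (0, 4).
Verify constraints at (x, y) = (0, 4):
  2*0 + 2*4 = 8 <= 8 (active)
  2*0 + 2*4 = 8 <= 10
  1*0 + 1*4 = 4 <= 14
  x = 0 >= 0, y = 4 >= 0. All constraints satisfied.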